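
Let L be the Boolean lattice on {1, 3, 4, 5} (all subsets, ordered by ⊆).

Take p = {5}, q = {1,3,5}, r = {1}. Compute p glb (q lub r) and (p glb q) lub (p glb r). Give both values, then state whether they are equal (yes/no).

{5}; {5}; yes

q lub r = {1,3,5}, so p glb (q lub r) = {5} glb {1,3,5} = {5}.
p glb q = {5} and p glb r = {}, so (p glb q) lub (p glb r) = {5} lub {} = {5}.
Equal: yes.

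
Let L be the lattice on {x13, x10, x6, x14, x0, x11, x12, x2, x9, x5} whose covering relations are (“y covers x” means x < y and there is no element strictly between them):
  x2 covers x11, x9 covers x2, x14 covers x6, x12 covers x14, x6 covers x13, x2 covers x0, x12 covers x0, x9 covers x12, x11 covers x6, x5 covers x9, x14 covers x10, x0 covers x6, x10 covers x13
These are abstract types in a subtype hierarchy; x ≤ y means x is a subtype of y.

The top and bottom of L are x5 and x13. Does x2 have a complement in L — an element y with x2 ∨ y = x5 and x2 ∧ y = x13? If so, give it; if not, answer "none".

none

For every candidate y, either x2 ∨ y ≠ x5 or x2 ∧ y ≠ x13; no complement exists.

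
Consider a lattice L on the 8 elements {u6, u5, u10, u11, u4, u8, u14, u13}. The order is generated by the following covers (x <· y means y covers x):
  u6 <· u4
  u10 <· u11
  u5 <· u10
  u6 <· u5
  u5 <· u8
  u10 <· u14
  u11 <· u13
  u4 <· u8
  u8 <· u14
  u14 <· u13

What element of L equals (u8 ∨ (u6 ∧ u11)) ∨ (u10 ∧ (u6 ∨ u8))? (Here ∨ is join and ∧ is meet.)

u6 ∧ u11 = u6
u8 ∨ u6 = u8
u6 ∨ u8 = u8
u10 ∧ u8 = u5
u8 ∨ u5 = u8

u8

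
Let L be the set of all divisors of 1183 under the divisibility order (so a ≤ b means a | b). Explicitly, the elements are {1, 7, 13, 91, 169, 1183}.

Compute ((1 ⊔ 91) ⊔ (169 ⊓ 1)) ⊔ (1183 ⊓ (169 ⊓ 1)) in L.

1 ∨ 91 = 91
169 ∧ 1 = 1
91 ∨ 1 = 91
169 ∧ 1 = 1
1183 ∧ 1 = 1
91 ∨ 1 = 91

91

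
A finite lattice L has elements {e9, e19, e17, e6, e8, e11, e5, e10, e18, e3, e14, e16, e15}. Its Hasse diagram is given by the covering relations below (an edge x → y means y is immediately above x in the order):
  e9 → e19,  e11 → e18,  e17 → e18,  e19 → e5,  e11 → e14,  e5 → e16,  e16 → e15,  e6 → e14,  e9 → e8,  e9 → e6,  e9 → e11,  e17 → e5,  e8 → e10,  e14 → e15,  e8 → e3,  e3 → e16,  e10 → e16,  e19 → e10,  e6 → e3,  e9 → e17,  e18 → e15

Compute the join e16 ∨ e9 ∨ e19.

e16

Common upper bounds of {e16, e9, e19}: e15, e16.
The least among these is e16.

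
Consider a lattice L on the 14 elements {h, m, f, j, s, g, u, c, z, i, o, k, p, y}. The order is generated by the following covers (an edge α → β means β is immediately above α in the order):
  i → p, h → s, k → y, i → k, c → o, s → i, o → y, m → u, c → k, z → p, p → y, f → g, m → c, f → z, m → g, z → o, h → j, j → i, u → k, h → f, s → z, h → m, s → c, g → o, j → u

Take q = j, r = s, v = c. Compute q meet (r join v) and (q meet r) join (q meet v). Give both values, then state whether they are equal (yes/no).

r join v = c, so q meet (r join v) = j meet c = h.
q meet r = h and q meet v = h, so (q meet r) join (q meet v) = h join h = h.
Equal: yes.

h; h; yes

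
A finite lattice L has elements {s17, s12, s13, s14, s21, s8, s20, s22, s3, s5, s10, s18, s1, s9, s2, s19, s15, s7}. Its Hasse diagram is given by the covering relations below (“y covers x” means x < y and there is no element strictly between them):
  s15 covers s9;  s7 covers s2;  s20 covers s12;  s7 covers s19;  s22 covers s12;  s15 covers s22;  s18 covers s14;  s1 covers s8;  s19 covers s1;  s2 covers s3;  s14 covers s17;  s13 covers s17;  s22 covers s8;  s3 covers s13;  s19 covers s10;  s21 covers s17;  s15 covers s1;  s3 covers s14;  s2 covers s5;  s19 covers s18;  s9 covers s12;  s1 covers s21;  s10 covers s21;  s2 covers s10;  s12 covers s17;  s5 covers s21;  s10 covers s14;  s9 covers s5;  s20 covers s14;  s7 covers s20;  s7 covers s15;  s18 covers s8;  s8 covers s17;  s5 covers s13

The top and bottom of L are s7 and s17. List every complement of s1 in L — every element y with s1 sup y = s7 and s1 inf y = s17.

Need y with s1 ∨ y = s7 and s1 ∧ y = s17.
Checking each element gives: s20, s3.

s20, s3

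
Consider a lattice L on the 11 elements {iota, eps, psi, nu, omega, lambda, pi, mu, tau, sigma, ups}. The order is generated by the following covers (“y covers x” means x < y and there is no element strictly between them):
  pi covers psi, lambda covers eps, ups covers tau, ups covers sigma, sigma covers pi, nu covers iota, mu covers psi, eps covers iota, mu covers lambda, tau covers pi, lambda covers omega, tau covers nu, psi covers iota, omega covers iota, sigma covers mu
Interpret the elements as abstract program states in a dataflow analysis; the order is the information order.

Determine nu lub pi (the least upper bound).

Common upper bounds of {nu, pi}: tau, ups.
The least among these is tau.

tau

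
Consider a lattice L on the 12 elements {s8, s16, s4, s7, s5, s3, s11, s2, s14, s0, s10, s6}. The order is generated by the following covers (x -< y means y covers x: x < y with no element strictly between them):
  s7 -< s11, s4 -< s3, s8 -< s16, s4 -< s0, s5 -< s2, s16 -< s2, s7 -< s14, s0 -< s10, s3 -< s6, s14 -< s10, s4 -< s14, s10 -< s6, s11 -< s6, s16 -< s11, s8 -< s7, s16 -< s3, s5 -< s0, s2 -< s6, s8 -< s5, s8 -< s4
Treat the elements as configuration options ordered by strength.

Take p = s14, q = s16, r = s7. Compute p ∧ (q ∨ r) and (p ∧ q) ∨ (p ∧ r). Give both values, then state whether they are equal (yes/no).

s7; s7; yes

q ∨ r = s11, so p ∧ (q ∨ r) = s14 ∧ s11 = s7.
p ∧ q = s8 and p ∧ r = s7, so (p ∧ q) ∨ (p ∧ r) = s8 ∨ s7 = s7.
Equal: yes.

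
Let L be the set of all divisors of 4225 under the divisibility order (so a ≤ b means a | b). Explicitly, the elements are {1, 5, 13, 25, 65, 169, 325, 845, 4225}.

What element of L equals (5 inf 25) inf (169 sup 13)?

1

5 ∧ 25 = 5
169 ∨ 13 = 169
5 ∧ 169 = 1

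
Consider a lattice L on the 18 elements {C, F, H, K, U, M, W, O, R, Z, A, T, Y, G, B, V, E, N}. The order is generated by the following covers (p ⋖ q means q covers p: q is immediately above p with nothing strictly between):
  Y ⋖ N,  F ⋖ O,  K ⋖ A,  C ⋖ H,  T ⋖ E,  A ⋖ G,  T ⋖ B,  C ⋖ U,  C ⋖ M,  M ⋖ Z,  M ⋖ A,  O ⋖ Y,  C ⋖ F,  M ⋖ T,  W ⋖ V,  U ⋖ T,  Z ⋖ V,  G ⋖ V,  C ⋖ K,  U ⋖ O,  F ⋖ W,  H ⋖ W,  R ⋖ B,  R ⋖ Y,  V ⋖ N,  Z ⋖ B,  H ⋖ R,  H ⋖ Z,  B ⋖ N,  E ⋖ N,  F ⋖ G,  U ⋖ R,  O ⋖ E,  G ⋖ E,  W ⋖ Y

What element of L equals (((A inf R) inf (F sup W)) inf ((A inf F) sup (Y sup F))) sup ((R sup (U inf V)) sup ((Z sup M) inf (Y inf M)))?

A ∧ R = C
F ∨ W = W
C ∧ W = C
A ∧ F = C
Y ∨ F = Y
C ∨ Y = Y
C ∧ Y = C
U ∧ V = C
R ∨ C = R
Z ∨ M = Z
Y ∧ M = C
Z ∧ C = C
R ∨ C = R
C ∨ R = R

R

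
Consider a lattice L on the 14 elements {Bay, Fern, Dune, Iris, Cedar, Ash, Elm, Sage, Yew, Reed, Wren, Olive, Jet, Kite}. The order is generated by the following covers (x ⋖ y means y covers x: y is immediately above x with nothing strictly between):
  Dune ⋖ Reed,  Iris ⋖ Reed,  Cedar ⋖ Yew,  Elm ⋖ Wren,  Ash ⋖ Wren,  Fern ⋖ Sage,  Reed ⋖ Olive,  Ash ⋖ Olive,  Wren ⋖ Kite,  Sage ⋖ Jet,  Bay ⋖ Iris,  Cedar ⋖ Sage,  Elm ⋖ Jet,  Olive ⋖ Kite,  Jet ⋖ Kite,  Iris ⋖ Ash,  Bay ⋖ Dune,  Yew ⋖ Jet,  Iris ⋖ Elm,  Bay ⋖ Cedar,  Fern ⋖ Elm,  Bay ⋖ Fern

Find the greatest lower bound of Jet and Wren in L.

Elm

Common lower bounds of {Jet, Wren}: Bay, Elm, Fern, Iris.
The greatest among these is Elm.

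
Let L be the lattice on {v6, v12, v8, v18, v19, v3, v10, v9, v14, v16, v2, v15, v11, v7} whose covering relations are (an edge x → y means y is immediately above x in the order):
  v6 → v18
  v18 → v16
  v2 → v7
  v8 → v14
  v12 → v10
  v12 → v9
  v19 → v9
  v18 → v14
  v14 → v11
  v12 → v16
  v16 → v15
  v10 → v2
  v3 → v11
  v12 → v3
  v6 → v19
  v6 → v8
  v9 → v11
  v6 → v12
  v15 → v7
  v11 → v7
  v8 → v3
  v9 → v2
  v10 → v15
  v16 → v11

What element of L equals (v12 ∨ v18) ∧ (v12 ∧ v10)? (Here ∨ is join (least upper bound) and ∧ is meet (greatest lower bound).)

v12

v12 ∨ v18 = v16
v12 ∧ v10 = v12
v16 ∧ v12 = v12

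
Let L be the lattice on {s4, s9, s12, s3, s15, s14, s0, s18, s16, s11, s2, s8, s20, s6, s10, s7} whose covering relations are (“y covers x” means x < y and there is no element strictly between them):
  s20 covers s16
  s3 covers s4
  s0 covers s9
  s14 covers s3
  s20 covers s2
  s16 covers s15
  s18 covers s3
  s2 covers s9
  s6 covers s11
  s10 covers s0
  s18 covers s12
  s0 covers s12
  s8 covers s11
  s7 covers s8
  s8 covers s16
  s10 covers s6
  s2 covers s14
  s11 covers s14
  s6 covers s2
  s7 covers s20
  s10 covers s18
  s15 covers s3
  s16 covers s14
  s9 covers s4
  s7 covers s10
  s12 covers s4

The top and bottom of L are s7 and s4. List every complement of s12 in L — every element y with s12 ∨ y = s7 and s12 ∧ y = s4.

Need y with s12 ∨ y = s7 and s12 ∧ y = s4.
Checking each element gives: s15, s16, s20, s8.

s15, s16, s20, s8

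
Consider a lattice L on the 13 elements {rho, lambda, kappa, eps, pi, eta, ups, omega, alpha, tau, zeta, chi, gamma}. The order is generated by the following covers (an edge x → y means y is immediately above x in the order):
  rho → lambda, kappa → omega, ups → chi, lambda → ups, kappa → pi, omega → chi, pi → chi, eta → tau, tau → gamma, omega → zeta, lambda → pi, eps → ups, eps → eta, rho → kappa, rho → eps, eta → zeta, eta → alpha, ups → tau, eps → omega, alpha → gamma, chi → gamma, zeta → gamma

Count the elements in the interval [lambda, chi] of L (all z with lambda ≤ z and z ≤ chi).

4

The interval [lambda, chi] = {chi, lambda, pi, ups}, which has 4 elements.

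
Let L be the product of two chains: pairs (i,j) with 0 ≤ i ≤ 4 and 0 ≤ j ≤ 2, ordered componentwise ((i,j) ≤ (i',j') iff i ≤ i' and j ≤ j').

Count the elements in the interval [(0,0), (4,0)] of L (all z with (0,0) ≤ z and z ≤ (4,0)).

The interval [(0,0), (4,0)] = {(0,0), (1,0), (2,0), (3,0), (4,0)}, which has 5 elements.

5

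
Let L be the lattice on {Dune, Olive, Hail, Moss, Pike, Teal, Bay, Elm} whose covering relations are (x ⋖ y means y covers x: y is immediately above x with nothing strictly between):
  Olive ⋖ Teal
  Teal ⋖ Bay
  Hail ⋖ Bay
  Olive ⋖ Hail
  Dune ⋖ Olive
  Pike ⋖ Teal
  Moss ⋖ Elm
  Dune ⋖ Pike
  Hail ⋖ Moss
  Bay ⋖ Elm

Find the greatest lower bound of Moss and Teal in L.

Common lower bounds of {Moss, Teal}: Dune, Olive.
The greatest among these is Olive.

Olive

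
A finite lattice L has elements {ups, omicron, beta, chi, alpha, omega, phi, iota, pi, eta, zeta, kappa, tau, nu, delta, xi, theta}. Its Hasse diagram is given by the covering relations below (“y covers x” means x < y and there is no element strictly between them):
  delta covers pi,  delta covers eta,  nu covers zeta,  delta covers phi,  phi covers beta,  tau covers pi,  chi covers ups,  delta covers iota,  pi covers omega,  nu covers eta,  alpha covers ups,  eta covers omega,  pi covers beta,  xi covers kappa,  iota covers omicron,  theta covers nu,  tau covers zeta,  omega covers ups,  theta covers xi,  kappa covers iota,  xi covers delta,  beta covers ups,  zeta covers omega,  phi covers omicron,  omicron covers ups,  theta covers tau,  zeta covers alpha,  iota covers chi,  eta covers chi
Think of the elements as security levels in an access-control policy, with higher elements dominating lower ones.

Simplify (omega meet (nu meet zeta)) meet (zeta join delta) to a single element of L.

nu ∧ zeta = zeta
omega ∧ zeta = omega
zeta ∨ delta = theta
omega ∧ theta = omega

omega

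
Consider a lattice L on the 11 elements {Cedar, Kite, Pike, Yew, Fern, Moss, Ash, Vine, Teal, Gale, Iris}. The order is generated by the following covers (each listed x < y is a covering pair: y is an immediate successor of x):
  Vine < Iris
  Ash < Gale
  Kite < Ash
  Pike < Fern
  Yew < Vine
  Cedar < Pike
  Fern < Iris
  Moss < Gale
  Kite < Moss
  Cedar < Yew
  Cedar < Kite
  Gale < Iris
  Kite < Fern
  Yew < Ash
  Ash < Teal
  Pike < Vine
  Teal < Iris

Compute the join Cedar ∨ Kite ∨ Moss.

Moss

Common upper bounds of {Cedar, Kite, Moss}: Gale, Iris, Moss.
The least among these is Moss.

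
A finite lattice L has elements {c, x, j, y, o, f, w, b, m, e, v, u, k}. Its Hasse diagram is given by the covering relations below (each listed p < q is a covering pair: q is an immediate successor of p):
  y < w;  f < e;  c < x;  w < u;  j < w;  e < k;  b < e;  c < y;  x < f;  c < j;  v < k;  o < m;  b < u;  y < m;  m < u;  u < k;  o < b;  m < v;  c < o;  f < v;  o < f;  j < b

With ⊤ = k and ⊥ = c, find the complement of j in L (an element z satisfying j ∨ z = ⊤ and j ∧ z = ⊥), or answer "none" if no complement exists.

v

Need z with j ∨ z = k and j ∧ z = c.
Checking each element gives: v.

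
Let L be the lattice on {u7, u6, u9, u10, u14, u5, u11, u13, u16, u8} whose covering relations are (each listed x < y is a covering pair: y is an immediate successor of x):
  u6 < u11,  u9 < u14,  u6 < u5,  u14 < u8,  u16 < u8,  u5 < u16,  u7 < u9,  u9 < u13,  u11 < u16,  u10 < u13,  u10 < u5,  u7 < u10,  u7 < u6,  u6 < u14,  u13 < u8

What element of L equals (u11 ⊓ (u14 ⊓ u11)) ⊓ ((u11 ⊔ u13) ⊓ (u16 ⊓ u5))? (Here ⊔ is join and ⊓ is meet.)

u14 ∧ u11 = u6
u11 ∧ u6 = u6
u11 ∨ u13 = u8
u16 ∧ u5 = u5
u8 ∧ u5 = u5
u6 ∧ u5 = u6

u6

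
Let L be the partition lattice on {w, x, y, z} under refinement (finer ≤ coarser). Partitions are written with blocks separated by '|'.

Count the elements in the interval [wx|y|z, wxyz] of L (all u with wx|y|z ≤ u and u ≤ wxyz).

5

The interval [wx|y|z, wxyz] = {wxyz, wxy|z, wxz|y, wx|yz, wx|y|z}, which has 5 elements.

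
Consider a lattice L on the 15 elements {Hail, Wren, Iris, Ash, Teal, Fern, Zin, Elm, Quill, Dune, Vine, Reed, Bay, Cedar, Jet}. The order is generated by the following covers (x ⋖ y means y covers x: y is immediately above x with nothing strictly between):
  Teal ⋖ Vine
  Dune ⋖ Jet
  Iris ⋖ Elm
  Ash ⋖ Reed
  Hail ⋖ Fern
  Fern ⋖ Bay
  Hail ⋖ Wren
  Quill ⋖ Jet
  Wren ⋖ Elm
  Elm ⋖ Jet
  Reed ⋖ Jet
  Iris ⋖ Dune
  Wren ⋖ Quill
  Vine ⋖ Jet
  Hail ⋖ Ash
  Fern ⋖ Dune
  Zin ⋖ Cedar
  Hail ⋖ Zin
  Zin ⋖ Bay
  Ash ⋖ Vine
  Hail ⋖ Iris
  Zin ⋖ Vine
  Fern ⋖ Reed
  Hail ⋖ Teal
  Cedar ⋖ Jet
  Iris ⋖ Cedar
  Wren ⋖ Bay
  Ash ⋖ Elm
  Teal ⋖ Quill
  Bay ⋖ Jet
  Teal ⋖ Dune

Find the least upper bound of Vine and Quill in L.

Jet

Common upper bounds of {Vine, Quill}: Jet.
The least among these is Jet.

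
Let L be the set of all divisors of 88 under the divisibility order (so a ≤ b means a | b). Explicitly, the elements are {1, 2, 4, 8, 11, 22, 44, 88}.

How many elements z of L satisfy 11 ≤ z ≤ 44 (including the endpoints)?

3

The interval [11, 44] = {11, 22, 44}, which has 3 elements.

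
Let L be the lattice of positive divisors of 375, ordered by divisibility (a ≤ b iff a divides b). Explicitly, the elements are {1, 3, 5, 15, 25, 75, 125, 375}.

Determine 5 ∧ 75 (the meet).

5

In the divisibility order, the meet is the greatest common divisor: gcd(5, 75) = 5.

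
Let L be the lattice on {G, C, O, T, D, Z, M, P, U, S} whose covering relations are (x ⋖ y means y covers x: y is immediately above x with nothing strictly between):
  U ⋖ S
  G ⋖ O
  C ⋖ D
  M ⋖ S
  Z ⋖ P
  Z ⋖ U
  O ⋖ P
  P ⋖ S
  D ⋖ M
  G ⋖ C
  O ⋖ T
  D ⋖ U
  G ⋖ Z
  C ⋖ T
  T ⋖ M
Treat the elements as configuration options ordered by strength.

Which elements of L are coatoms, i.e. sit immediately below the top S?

M, P, U

The coatoms are exactly the elements covered by S: M, P, U.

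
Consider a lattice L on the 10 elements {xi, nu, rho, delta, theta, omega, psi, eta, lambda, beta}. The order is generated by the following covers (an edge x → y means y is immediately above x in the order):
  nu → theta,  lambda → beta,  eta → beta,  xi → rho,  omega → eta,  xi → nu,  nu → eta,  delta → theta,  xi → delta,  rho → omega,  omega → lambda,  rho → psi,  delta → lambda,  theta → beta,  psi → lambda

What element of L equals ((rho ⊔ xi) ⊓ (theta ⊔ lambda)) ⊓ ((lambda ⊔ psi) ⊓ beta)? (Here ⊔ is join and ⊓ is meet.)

rho ∨ xi = rho
theta ∨ lambda = beta
rho ∧ beta = rho
lambda ∨ psi = lambda
lambda ∧ beta = lambda
rho ∧ lambda = rho

rho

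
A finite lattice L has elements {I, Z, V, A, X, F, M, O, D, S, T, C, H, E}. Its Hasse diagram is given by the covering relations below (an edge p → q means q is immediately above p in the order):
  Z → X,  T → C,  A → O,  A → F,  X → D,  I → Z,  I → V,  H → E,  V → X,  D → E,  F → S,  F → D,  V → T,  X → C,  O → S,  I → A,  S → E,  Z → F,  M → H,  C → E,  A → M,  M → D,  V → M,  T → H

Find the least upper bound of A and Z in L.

Common upper bounds of {A, Z}: D, E, F, S.
The least among these is F.

F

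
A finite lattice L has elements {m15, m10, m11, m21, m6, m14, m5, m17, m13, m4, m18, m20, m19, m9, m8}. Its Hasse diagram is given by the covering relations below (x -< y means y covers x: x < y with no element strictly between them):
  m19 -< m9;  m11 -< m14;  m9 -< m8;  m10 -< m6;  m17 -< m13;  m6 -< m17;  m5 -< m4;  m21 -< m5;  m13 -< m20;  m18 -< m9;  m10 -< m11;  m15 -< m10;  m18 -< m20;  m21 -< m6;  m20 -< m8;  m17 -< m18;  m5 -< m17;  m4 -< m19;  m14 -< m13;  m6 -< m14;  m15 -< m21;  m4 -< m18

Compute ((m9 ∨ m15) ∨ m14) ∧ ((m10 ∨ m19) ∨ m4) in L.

m9

m9 ∨ m15 = m9
m9 ∨ m14 = m8
m10 ∨ m19 = m9
m9 ∨ m4 = m9
m8 ∧ m9 = m9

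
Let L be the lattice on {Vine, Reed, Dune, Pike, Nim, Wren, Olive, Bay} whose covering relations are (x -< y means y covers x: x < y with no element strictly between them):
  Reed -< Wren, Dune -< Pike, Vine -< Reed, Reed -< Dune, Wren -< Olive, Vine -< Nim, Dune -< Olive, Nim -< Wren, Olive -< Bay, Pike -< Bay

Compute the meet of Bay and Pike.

Pike

Common lower bounds of {Bay, Pike}: Dune, Pike, Reed, Vine.
The greatest among these is Pike.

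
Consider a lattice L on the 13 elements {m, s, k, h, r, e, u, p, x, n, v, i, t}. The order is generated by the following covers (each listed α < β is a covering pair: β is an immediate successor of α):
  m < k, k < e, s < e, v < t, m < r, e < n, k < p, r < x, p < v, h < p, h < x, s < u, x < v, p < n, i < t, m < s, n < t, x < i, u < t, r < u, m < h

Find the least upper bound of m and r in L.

Common upper bounds of {m, r}: i, r, t, u, v, x.
The least among these is r.

r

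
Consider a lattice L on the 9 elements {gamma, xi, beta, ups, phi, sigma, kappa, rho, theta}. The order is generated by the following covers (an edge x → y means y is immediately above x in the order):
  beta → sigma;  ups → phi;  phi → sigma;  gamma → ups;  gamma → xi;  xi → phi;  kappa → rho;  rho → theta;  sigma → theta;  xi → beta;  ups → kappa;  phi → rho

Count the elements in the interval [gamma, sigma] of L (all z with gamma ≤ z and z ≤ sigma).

6

The interval [gamma, sigma] = {beta, gamma, phi, sigma, ups, xi}, which has 6 elements.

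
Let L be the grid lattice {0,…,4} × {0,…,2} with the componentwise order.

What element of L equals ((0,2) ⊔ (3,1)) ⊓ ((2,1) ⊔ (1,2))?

(2,2)

(0,2) ∨ (3,1) = (3,2)
(2,1) ∨ (1,2) = (2,2)
(3,2) ∧ (2,2) = (2,2)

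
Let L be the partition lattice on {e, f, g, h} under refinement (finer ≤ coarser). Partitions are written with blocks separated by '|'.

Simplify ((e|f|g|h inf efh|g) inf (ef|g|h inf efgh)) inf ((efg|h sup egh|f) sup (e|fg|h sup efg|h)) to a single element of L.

e|f|g|h

e|f|g|h ∧ efh|g = e|f|g|h
ef|g|h ∧ efgh = ef|g|h
e|f|g|h ∧ ef|g|h = e|f|g|h
efg|h ∨ egh|f = efgh
e|fg|h ∨ efg|h = efg|h
efgh ∨ efg|h = efgh
e|f|g|h ∧ efgh = e|f|g|h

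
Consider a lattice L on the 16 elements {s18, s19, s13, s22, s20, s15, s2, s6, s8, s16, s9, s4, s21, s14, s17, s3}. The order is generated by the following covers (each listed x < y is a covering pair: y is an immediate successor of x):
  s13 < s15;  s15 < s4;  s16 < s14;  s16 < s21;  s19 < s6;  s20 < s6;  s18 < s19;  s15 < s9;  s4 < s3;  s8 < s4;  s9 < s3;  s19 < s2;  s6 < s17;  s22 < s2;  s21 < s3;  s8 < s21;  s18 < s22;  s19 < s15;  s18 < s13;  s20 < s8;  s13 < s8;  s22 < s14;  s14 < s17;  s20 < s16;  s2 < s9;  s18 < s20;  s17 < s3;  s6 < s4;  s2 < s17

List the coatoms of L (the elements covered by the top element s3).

The coatoms are exactly the elements covered by s3: s17, s21, s4, s9.

s17, s21, s4, s9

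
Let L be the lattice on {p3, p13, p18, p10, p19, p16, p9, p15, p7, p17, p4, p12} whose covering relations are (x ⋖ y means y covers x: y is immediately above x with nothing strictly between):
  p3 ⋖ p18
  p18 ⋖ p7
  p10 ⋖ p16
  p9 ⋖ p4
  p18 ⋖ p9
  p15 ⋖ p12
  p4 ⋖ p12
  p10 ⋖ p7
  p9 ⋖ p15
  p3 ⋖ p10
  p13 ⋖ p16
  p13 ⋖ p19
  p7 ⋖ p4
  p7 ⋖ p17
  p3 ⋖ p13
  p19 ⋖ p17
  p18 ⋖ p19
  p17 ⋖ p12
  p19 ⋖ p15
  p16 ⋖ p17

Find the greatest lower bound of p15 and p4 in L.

p9

Common lower bounds of {p15, p4}: p18, p3, p9.
The greatest among these is p9.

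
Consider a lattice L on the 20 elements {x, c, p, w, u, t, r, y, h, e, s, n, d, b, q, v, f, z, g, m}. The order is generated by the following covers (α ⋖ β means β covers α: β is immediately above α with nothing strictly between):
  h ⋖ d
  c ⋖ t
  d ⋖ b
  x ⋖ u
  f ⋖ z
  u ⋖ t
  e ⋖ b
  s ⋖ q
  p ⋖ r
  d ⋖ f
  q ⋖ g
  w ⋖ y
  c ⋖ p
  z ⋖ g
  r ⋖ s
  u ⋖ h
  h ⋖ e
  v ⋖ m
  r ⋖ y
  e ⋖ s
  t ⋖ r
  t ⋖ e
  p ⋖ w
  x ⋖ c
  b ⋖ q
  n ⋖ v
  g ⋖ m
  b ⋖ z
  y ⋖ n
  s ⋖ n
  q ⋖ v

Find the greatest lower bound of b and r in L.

Common lower bounds of {b, r}: c, t, u, x.
The greatest among these is t.

t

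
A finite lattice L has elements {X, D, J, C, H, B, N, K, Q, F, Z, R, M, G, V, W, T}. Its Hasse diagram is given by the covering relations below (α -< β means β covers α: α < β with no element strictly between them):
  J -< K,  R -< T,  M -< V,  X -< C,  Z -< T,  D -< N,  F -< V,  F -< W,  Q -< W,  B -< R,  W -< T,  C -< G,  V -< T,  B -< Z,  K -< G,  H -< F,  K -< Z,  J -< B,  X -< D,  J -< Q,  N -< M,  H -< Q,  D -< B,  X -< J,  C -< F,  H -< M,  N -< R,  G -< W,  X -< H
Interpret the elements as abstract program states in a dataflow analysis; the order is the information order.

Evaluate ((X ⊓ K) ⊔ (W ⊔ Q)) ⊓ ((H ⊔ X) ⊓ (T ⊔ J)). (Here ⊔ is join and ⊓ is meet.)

X ∧ K = X
W ∨ Q = W
X ∨ W = W
H ∨ X = H
T ∨ J = T
H ∧ T = H
W ∧ H = H

H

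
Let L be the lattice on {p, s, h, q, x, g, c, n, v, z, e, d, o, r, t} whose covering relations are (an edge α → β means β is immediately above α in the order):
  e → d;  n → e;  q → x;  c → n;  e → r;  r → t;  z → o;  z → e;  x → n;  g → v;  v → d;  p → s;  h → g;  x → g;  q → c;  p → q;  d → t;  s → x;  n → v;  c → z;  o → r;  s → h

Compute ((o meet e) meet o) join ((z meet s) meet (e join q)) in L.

z

o ∧ e = z
z ∧ o = z
z ∧ s = p
e ∨ q = e
p ∧ e = p
z ∨ p = z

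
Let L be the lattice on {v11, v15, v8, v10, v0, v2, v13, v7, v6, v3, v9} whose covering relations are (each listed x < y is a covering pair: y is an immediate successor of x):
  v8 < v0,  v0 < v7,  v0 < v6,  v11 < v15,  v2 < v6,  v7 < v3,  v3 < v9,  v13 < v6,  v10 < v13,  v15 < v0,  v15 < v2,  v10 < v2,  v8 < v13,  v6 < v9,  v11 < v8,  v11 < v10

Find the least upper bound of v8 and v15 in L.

Common upper bounds of {v8, v15}: v0, v3, v6, v7, v9.
The least among these is v0.

v0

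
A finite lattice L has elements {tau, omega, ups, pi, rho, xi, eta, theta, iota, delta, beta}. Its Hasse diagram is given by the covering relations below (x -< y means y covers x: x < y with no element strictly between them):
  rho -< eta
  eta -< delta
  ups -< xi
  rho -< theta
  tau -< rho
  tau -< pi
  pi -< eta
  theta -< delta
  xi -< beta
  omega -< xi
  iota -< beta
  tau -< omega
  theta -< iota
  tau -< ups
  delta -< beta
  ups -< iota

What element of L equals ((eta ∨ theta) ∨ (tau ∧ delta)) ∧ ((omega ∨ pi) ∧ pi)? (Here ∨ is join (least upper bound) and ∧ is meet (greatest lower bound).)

pi

eta ∨ theta = delta
tau ∧ delta = tau
delta ∨ tau = delta
omega ∨ pi = beta
beta ∧ pi = pi
delta ∧ pi = pi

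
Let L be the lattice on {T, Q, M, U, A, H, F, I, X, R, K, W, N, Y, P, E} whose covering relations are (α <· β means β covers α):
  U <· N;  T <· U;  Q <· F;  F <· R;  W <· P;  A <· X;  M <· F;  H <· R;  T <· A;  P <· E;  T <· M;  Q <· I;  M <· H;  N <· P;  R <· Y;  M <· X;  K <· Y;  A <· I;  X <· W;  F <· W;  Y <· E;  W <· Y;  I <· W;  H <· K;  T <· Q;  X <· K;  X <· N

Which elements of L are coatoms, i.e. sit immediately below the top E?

P, Y

The coatoms are exactly the elements covered by E: P, Y.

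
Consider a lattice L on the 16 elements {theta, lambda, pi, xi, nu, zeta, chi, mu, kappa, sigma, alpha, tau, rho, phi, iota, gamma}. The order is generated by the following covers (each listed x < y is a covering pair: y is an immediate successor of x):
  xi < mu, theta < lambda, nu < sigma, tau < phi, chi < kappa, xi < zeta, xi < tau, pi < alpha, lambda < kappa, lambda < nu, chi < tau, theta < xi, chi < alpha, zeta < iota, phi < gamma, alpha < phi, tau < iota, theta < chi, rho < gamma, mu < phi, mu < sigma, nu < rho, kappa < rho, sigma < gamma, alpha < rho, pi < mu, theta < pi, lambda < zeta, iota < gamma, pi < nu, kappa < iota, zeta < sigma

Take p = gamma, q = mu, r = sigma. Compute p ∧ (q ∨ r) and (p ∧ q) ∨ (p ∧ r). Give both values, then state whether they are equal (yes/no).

q ∨ r = sigma, so p ∧ (q ∨ r) = gamma ∧ sigma = sigma.
p ∧ q = mu and p ∧ r = sigma, so (p ∧ q) ∨ (p ∧ r) = mu ∨ sigma = sigma.
Equal: yes.

sigma; sigma; yes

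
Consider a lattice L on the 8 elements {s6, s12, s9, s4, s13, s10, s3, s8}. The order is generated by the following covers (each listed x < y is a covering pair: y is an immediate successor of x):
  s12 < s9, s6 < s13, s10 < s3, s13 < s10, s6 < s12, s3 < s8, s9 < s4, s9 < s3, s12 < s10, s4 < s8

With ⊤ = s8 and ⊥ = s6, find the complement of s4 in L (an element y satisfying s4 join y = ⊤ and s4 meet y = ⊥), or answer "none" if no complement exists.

s13

Need y with s4 ∨ y = s8 and s4 ∧ y = s6.
Checking each element gives: s13.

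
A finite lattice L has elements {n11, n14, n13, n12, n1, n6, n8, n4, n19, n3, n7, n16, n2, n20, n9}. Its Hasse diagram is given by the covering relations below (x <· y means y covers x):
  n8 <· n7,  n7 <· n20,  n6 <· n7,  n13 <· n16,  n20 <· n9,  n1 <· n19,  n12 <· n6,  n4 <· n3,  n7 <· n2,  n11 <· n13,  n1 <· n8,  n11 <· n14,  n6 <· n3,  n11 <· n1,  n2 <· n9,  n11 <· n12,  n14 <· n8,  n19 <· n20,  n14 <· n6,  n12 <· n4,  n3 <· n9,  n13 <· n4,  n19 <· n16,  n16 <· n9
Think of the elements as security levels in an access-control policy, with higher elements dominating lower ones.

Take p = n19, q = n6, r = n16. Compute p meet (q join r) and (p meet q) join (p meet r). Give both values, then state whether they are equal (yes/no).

q join r = n9, so p meet (q join r) = n19 meet n9 = n19.
p meet q = n11 and p meet r = n19, so (p meet q) join (p meet r) = n11 join n19 = n19.
Equal: yes.

n19; n19; yes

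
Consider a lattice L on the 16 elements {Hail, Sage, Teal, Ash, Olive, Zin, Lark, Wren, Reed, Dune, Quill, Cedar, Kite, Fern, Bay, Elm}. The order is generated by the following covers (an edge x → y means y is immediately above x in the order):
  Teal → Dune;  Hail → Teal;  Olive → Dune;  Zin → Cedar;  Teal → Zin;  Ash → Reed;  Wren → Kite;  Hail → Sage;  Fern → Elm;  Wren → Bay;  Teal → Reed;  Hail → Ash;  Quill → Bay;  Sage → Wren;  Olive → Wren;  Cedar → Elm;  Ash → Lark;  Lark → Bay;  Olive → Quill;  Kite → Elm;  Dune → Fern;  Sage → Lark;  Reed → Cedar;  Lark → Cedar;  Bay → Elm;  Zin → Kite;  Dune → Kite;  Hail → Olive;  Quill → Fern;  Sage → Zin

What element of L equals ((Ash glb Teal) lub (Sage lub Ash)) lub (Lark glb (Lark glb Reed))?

Lark

Ash ∧ Teal = Hail
Sage ∨ Ash = Lark
Hail ∨ Lark = Lark
Lark ∧ Reed = Ash
Lark ∧ Ash = Ash
Lark ∨ Ash = Lark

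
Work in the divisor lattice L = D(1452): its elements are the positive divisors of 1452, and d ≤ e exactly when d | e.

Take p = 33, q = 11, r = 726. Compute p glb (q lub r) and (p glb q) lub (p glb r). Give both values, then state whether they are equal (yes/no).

33; 33; yes

q lub r = 726, so p glb (q lub r) = 33 glb 726 = 33.
p glb q = 11 and p glb r = 33, so (p glb q) lub (p glb r) = 11 lub 33 = 33.
Equal: yes.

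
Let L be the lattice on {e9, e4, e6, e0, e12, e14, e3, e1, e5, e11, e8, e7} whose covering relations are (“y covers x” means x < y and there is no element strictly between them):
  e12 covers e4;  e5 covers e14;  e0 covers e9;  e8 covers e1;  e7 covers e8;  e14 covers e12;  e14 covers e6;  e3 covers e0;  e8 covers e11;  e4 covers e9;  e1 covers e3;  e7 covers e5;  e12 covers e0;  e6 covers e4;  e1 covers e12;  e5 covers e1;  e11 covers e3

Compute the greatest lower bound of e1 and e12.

e12

Common lower bounds of {e1, e12}: e0, e12, e4, e9.
The greatest among these is e12.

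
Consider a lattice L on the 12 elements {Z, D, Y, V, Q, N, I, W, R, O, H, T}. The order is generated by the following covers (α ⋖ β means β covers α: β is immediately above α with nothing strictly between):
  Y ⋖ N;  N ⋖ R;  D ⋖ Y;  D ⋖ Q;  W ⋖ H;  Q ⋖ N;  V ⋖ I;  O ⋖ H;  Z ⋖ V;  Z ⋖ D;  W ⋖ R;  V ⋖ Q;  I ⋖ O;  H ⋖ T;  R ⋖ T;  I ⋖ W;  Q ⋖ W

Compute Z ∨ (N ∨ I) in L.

R

N ∨ I = R
Z ∨ R = R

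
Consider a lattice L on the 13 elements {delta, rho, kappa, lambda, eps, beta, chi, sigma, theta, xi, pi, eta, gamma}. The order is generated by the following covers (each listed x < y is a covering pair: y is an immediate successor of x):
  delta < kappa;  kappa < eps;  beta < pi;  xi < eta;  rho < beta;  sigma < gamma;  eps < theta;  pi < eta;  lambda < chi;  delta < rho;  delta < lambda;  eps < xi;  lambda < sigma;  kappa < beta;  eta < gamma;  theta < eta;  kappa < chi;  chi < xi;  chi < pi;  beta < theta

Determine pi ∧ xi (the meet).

Common lower bounds of {pi, xi}: chi, delta, kappa, lambda.
The greatest among these is chi.

chi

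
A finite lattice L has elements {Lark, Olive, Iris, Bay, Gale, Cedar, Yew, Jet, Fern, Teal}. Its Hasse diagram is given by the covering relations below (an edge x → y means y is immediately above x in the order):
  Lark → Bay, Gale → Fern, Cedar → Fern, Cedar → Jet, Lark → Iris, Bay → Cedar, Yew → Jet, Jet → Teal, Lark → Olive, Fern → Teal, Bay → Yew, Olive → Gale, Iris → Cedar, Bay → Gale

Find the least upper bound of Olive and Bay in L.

Gale

Common upper bounds of {Olive, Bay}: Fern, Gale, Teal.
The least among these is Gale.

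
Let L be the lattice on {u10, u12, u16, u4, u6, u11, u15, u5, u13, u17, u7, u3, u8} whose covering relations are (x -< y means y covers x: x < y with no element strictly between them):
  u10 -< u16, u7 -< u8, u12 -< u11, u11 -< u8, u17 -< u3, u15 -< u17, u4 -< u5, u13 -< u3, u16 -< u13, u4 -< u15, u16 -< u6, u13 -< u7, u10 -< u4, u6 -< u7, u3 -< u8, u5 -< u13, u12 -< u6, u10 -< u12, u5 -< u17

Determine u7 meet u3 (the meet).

u13

Common lower bounds of {u7, u3}: u10, u13, u16, u4, u5.
The greatest among these is u13.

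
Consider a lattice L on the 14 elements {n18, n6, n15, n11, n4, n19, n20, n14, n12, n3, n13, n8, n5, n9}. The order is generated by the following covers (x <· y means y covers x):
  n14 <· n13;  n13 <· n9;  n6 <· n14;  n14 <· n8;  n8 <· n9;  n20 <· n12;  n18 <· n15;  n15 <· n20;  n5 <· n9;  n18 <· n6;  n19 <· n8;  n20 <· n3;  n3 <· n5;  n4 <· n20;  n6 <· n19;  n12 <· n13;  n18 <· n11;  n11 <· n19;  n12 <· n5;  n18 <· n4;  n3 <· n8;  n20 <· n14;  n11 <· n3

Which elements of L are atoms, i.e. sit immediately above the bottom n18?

n11, n15, n4, n6

The atoms are exactly the elements that cover n18: n11, n15, n4, n6.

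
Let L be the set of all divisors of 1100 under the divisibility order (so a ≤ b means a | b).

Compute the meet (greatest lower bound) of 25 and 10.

Common lower bounds of {25, 10}: 1, 5.
The greatest among these is 5.

5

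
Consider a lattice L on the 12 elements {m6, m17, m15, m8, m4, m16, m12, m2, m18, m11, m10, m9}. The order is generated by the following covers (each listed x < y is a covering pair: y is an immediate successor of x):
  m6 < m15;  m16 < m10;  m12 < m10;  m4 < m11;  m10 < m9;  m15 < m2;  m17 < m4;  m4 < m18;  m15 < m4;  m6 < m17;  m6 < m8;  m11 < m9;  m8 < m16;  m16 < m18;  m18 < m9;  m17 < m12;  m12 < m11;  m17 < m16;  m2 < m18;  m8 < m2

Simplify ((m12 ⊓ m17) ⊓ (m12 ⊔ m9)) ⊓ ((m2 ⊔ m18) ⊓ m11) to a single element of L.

m12 ∧ m17 = m17
m12 ∨ m9 = m9
m17 ∧ m9 = m17
m2 ∨ m18 = m18
m18 ∧ m11 = m4
m17 ∧ m4 = m17

m17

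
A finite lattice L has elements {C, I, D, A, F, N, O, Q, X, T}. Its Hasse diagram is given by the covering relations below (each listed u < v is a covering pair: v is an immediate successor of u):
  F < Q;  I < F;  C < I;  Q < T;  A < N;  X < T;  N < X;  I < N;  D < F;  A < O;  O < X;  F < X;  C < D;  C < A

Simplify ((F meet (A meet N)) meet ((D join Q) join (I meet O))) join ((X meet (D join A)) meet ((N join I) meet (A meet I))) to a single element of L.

A ∧ N = A
F ∧ A = C
D ∨ Q = Q
I ∧ O = C
Q ∨ C = Q
C ∧ Q = C
D ∨ A = X
X ∧ X = X
N ∨ I = N
A ∧ I = C
N ∧ C = C
X ∧ C = C
C ∨ C = C

C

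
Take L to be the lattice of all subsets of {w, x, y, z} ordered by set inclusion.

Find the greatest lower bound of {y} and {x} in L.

∅

Under ⊆, meet is intersection: {y} ∩ {x} = ∅.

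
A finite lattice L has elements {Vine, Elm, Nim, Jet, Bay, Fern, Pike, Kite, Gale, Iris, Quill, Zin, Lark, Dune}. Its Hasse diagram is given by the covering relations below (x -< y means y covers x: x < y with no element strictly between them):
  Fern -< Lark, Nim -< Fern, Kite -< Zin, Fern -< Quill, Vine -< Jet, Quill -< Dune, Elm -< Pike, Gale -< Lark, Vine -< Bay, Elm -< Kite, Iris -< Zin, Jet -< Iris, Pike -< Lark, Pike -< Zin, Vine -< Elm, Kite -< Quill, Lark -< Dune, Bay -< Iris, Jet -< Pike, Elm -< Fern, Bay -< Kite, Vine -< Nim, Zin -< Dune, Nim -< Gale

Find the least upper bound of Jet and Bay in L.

Iris

Common upper bounds of {Jet, Bay}: Dune, Iris, Zin.
The least among these is Iris.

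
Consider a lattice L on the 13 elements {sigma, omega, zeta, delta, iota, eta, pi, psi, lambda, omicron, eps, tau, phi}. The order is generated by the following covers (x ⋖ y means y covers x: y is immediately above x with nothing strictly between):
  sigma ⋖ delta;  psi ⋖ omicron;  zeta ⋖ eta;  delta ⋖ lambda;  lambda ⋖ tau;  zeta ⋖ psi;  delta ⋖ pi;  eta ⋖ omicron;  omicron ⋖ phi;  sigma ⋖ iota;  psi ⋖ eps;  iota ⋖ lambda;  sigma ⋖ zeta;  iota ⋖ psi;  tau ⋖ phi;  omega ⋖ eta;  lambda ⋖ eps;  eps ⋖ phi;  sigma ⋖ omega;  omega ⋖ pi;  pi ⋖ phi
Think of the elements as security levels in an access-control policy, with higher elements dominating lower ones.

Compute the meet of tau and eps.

lambda

Common lower bounds of {tau, eps}: delta, iota, lambda, sigma.
The greatest among these is lambda.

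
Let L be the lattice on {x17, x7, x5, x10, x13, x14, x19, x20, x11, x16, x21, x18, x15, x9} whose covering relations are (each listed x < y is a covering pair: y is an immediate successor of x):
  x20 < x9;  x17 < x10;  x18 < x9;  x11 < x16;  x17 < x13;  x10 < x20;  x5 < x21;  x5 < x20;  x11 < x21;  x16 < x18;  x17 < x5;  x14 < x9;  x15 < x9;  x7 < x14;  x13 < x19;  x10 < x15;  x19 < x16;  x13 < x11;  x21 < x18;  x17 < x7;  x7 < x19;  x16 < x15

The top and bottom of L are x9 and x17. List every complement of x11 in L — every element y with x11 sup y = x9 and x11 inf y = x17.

Need y with x11 ∨ y = x9 and x11 ∧ y = x17.
Checking each element gives: x14, x20.

x14, x20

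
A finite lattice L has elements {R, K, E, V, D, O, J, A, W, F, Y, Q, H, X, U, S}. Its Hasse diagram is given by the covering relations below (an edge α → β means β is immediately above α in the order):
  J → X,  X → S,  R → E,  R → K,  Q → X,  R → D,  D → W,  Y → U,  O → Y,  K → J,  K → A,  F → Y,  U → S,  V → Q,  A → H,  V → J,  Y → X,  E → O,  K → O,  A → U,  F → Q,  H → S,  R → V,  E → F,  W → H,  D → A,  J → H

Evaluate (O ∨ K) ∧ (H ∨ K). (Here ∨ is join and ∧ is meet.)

K

O ∨ K = O
H ∨ K = H
O ∧ H = K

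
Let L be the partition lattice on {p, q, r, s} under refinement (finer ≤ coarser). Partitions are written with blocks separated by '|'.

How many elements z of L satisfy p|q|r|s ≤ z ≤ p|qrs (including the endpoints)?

5

The interval [p|q|r|s, p|qrs] = {p|qrs, p|qr|s, p|qs|r, p|q|rs, p|q|r|s}, which has 5 elements.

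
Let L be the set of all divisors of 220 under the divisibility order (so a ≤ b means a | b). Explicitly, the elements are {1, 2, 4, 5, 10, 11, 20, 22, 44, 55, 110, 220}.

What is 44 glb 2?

2

In the divisibility order, the meet is the greatest common divisor: gcd(44, 2) = 2.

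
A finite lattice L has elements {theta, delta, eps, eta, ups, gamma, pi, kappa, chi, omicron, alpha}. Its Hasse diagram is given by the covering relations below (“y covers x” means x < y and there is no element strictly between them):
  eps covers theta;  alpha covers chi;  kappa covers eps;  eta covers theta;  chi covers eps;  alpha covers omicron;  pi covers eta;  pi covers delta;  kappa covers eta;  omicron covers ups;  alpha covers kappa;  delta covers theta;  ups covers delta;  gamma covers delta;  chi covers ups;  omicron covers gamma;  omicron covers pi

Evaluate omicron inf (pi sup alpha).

omicron

pi ∨ alpha = alpha
omicron ∧ alpha = omicron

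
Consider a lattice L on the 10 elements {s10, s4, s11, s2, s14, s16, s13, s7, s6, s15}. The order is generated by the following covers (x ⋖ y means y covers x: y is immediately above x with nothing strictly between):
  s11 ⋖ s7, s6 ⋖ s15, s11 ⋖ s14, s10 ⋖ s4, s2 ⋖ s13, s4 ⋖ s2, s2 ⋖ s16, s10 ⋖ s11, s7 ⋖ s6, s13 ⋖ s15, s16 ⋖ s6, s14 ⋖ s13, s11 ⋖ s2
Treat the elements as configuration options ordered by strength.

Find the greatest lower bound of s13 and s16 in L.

Common lower bounds of {s13, s16}: s10, s11, s2, s4.
The greatest among these is s2.

s2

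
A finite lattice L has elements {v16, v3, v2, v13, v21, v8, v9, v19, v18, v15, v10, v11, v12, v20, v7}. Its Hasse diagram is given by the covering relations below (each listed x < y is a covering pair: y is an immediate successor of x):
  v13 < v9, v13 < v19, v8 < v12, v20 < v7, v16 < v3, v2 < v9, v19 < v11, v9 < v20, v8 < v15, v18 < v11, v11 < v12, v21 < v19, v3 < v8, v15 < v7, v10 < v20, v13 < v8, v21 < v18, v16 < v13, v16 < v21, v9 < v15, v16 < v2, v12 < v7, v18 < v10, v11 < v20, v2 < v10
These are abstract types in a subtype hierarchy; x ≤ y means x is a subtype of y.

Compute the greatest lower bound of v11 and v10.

Common lower bounds of {v11, v10}: v16, v18, v21.
The greatest among these is v18.

v18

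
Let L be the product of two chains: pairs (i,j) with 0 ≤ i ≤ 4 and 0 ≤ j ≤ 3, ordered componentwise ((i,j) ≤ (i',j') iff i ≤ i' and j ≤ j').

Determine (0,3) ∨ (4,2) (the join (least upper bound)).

(4,3)

In a product of chains, the join is componentwise max, giving (4,3).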